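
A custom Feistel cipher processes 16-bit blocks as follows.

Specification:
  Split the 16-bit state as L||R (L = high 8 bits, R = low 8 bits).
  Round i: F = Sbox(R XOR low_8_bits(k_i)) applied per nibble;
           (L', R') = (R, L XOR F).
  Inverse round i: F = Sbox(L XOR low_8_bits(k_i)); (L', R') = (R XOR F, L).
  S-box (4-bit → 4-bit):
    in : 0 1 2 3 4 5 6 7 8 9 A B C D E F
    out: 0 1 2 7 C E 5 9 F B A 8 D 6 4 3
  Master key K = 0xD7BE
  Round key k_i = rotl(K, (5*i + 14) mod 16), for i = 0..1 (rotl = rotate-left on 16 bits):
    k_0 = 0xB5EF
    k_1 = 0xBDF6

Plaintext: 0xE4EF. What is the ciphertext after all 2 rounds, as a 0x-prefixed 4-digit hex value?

s_0 = plaintext = 0xE4EF
s_1 = Round(s_0, k_0) = 0xEFE4
s_2 = Round(s_1, k_1) = 0xE4FD

0xE4FD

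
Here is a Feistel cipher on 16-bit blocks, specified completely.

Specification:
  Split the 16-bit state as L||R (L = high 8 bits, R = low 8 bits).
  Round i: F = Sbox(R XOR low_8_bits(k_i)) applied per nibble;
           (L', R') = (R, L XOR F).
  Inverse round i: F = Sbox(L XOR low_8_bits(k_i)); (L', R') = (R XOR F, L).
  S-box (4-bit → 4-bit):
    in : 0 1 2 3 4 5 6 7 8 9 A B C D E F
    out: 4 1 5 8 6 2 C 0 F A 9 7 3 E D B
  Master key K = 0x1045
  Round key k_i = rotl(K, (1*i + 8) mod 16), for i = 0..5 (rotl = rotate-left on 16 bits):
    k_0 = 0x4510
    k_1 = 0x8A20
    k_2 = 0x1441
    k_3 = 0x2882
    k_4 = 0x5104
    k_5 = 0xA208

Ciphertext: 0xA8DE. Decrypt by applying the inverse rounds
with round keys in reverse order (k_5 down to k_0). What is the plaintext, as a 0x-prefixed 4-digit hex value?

0xC97F

s_0 = ciphertext = 0xA8DE
s_1 = InvRound(s_0, k_5) = 0x4AA8
s_2 = InvRound(s_1, k_4) = 0xC54A
s_3 = InvRound(s_2, k_3) = 0x2AC5
s_4 = InvRound(s_3, k_2) = 0x022A
s_5 = InvRound(s_4, k_1) = 0x7F02
s_6 = InvRound(s_5, k_0) = 0xC97F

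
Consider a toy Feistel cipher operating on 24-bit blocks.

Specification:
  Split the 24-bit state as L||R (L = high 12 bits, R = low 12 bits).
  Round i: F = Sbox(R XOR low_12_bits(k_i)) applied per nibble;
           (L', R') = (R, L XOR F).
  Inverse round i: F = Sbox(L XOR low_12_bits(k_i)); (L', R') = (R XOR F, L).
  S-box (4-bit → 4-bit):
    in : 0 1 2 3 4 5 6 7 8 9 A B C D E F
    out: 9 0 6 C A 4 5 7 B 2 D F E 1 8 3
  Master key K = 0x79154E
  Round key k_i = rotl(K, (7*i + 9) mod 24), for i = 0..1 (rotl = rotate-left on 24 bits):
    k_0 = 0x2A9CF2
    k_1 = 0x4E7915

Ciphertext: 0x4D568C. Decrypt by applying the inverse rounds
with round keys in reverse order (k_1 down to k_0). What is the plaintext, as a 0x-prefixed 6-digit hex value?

s_0 = ciphertext = 0x4D568C
s_1 = InvRound(s_0, k_1) = 0x7654D5
s_2 = InvRound(s_1, k_0) = 0xBF2765

0xBF2765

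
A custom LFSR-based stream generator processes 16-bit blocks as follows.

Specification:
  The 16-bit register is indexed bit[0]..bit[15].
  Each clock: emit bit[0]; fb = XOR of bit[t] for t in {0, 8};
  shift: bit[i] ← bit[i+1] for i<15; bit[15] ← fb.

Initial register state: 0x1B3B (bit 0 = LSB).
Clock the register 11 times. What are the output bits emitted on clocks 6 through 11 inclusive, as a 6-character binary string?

reg_0 = 0x1B3B
clock 1: out=1, reg = 0x0D9D
clock 2: out=1, reg = 0x06CE
clock 3: out=0, reg = 0x0367
clock 4: out=1, reg = 0x01B3
clock 5: out=1, reg = 0x00D9
clock 6: out=1, reg = 0x806C
clock 7: out=0, reg = 0x4036
clock 8: out=0, reg = 0x201B
clock 9: out=1, reg = 0x900D
clock 10: out=1, reg = 0xC806
clock 11: out=0, reg = 0x6403

100110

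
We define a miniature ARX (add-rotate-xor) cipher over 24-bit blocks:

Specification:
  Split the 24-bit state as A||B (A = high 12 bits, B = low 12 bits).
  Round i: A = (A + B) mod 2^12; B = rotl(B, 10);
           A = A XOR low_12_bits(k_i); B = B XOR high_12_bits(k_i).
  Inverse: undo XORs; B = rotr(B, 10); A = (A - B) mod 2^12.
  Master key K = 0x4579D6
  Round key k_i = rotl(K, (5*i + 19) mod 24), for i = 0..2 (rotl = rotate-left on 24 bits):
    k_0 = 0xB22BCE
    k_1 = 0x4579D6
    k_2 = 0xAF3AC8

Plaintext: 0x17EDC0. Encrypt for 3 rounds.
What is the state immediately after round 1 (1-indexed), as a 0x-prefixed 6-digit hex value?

0x4F0852

s_0 = plaintext = 0x17EDC0
s_1 = Round(s_0, k_0) = 0x4F0852
s_2 = Round(s_1, k_1) = 0x494E43
s_3 = Round(s_2, k_2) = 0x81F563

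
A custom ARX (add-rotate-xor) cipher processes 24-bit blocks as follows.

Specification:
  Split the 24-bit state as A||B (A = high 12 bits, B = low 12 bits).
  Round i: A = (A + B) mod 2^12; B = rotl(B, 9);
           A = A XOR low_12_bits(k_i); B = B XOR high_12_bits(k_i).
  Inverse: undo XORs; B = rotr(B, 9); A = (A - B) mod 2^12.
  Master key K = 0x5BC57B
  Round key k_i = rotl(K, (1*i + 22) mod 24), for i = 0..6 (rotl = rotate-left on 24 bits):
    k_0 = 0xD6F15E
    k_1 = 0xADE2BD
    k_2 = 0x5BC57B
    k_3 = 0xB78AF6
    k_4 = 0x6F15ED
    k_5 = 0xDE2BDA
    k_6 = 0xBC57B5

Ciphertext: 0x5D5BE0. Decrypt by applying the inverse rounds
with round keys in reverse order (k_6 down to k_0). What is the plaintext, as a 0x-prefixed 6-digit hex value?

s_0 = ciphertext = 0x5D5BE0
s_1 = InvRound(s_0, k_6) = 0x138128
s_2 = InvRound(s_1, k_5) = 0x48C656
s_3 = InvRound(s_2, k_4) = 0xC29538
s_4 = InvRound(s_3, k_3) = 0x4D8207
s_5 = InvRound(s_4, k_2) = 0x3C8DDB
s_6 = InvRound(s_5, k_1) = 0x94A82B
s_7 = InvRound(s_6, k_0) = 0xDF2A22

0xDF2A22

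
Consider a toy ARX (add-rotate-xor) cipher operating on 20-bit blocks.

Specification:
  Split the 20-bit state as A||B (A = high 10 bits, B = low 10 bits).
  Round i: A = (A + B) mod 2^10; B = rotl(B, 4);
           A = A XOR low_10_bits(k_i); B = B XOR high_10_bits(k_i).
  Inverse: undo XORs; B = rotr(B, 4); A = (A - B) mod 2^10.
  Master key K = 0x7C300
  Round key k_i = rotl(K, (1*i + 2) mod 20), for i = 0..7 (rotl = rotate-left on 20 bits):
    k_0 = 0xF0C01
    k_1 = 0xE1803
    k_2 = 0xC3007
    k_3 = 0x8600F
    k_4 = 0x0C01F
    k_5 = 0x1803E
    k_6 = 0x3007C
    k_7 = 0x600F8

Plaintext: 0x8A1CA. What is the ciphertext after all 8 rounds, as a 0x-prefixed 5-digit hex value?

0x418C1

s_0 = plaintext = 0x8A1CA
s_1 = Round(s_0, k_0) = 0xFCF64
s_2 = Round(s_1, k_1) = 0xD51CB
s_3 = Round(s_2, k_2) = 0x463BB
s_4 = Round(s_3, k_3) = 0x371A6
s_5 = Round(s_4, k_4) = 0xA7656
s_6 = Round(s_5, k_5) = 0x33509
s_7 = Round(s_6, k_6) = 0x6A854
s_8 = Round(s_7, k_7) = 0x418C1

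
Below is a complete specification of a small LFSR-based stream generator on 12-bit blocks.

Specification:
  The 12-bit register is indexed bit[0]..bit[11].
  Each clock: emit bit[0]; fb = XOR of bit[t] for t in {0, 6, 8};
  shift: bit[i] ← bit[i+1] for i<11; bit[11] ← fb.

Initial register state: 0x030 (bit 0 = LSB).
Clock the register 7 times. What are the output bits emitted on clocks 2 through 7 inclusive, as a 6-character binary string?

reg_0 = 0x030
clock 1: out=0, reg = 0x018
clock 2: out=0, reg = 0x00C
clock 3: out=0, reg = 0x006
clock 4: out=0, reg = 0x003
clock 5: out=1, reg = 0x801
clock 6: out=1, reg = 0xC00
clock 7: out=0, reg = 0x600

000110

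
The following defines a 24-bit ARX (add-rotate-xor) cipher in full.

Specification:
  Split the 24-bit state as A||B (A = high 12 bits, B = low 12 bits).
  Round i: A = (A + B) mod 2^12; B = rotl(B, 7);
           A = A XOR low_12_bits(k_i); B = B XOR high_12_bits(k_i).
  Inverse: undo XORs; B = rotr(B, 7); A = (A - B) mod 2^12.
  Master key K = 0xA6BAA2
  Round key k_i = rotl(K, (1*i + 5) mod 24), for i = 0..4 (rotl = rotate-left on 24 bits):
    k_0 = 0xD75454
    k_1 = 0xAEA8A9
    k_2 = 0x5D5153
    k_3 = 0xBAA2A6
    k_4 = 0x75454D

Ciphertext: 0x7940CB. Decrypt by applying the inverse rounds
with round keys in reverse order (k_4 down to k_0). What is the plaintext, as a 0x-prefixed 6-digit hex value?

s_0 = ciphertext = 0x7940CB
s_1 = InvRound(s_0, k_4) = 0xEEA3EF
s_2 = InvRound(s_1, k_3) = 0x39C8B0
s_3 = InvRound(s_2, k_2) = 0x615CBA
s_4 = InvRound(s_3, k_1) = 0x4B0A0C
s_5 = InvRound(s_4, k_0) = 0x1B6F2E

0x1B6F2E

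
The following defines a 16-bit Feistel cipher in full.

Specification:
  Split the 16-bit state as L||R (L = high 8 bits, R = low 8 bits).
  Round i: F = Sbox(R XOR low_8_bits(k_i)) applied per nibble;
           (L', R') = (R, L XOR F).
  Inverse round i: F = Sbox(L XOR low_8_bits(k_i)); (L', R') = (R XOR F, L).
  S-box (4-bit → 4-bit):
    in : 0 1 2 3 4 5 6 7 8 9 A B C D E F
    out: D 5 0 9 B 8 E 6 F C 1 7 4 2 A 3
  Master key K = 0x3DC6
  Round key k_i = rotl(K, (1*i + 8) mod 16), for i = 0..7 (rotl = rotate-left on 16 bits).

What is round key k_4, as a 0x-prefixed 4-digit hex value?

K = 0x3DC6
k_0 = rotl(K, (1*0+8) mod 16) = rotl(K, 8) = 0xC63D
k_1 = rotl(K, (1*1+8) mod 16) = rotl(K, 9) = 0x8C7B
k_2 = rotl(K, (1*2+8) mod 16) = rotl(K, 10) = 0x18F7
k_3 = rotl(K, (1*3+8) mod 16) = rotl(K, 11) = 0x31EE
k_4 = rotl(K, (1*4+8) mod 16) = rotl(K, 12) = 0x63DC

0x63DC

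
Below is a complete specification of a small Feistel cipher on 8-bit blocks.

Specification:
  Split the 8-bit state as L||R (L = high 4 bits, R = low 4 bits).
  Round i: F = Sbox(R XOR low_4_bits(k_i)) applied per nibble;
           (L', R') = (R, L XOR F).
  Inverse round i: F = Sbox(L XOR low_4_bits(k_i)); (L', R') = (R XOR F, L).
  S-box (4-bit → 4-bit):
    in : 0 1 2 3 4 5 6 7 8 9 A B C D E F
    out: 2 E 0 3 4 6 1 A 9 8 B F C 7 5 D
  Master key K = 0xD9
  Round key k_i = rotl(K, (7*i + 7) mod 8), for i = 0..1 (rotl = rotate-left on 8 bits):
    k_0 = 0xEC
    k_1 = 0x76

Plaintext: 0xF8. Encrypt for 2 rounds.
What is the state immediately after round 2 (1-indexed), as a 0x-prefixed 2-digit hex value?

0xBF

s_0 = plaintext = 0xF8
s_1 = Round(s_0, k_0) = 0x8B
s_2 = Round(s_1, k_1) = 0xBF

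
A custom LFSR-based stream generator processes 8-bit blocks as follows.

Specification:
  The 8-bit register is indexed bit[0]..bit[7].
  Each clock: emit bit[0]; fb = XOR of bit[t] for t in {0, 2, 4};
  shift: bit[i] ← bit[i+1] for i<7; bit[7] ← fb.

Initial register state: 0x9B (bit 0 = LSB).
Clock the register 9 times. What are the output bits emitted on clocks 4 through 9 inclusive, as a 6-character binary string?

reg_0 = 0x9B
clock 1: out=1, reg = 0x4D
clock 2: out=1, reg = 0x26
clock 3: out=0, reg = 0x93
clock 4: out=1, reg = 0x49
clock 5: out=1, reg = 0xA4
clock 6: out=0, reg = 0xD2
clock 7: out=0, reg = 0xE9
clock 8: out=1, reg = 0xF4
clock 9: out=0, reg = 0x7A

110010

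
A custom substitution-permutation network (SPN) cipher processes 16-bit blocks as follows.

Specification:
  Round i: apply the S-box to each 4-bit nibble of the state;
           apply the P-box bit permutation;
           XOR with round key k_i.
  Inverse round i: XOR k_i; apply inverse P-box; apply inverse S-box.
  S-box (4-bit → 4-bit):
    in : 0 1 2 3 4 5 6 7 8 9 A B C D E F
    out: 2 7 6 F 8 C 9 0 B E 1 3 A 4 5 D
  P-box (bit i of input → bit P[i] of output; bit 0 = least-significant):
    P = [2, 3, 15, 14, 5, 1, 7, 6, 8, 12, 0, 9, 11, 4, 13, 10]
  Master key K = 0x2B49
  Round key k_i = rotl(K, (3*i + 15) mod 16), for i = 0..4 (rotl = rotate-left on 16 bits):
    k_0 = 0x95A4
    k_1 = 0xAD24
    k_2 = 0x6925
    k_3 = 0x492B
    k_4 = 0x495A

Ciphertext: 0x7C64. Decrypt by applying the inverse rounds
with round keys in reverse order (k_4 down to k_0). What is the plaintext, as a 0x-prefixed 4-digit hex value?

0x8E37

s_0 = ciphertext = 0x7C64
s_1 = InvRound(s_0, k_4) = 0x9BBB
s_2 = InvRound(s_1, k_3) = 0x0CD5
s_3 = InvRound(s_2, k_2) = 0x9AF4
s_4 = InvRound(s_3, k_1) = 0x9857
s_5 = InvRound(s_4, k_0) = 0x8E37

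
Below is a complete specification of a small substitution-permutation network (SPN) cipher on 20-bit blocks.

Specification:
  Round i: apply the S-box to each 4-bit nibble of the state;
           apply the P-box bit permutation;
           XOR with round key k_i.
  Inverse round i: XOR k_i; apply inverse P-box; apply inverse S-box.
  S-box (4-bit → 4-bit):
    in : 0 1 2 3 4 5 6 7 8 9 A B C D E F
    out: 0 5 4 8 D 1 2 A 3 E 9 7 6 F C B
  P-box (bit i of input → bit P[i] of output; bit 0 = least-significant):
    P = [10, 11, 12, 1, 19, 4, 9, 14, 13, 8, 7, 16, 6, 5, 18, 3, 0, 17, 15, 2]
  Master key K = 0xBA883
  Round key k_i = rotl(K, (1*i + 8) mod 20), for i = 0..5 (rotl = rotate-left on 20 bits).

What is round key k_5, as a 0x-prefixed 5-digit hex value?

K = 0xBA883
k_0 = rotl(K, (1*0+8) mod 20) = rotl(K, 8) = 0x883BA
k_1 = rotl(K, (1*1+8) mod 20) = rotl(K, 9) = 0x10775
k_2 = rotl(K, (1*2+8) mod 20) = rotl(K, 10) = 0x20EEA
k_3 = rotl(K, (1*3+8) mod 20) = rotl(K, 11) = 0x41DD4
k_4 = rotl(K, (1*4+8) mod 20) = rotl(K, 12) = 0x83BA8
k_5 = rotl(K, (1*5+8) mod 20) = rotl(K, 13) = 0x07751

0x07751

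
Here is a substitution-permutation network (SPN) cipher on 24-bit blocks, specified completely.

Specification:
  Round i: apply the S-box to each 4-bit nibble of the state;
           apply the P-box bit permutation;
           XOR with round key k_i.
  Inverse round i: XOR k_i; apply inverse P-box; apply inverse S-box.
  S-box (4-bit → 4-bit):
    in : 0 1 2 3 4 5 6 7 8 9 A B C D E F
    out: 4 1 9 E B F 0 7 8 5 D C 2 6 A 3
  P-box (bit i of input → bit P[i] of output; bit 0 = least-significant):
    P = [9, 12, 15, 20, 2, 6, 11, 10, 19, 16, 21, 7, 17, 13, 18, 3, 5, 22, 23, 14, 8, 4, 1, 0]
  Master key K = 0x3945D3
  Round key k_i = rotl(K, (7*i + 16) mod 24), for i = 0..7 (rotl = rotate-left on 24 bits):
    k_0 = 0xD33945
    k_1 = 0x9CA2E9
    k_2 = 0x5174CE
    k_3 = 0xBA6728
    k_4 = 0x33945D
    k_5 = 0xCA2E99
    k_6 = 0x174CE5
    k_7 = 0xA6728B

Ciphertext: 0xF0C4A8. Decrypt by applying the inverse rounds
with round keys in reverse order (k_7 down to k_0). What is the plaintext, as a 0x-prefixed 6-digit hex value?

s_0 = ciphertext = 0xF0C4A8
s_1 = InvRound(s_0, k_7) = 0xBF7685
s_2 = InvRound(s_1, k_6) = 0x69C9DF
s_3 = InvRound(s_2, k_5) = 0x9BFD49
s_4 = InvRound(s_3, k_4) = 0xFBC996
s_5 = InvRound(s_4, k_3) = 0xDFEEA9
s_6 = InvRound(s_5, k_2) = 0xB99177
s_7 = InvRound(s_6, k_1) = 0x76331F
s_8 = InvRound(s_7, k_0) = 0xD0BDD1

0xD0BDD1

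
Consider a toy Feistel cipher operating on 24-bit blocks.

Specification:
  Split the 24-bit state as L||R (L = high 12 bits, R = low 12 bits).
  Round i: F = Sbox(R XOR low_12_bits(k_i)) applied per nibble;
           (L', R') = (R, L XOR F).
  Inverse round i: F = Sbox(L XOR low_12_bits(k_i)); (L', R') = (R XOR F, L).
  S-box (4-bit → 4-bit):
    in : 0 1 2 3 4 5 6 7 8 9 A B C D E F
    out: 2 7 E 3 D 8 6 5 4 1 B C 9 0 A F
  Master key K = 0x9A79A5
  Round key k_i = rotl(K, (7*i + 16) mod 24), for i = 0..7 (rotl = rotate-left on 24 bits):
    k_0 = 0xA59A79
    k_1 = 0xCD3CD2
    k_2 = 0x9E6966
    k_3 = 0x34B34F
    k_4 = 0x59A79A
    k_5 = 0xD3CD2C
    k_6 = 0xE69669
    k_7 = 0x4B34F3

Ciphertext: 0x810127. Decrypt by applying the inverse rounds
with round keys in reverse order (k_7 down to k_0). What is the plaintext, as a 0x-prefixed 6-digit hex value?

0x582D5E

s_0 = ciphertext = 0x810127
s_1 = InvRound(s_0, k_7) = 0x884810
s_2 = InvRound(s_1, k_6) = 0x2B0884
s_3 = InvRound(s_2, k_5) = 0x79D2B0
s_4 = InvRound(s_3, k_4) = 0x09579D
s_5 = InvRound(s_4, k_3) = 0x496095
s_6 = InvRound(s_5, k_2) = 0x067496
s_7 = InvRound(s_6, k_1) = 0xD5E067
s_8 = InvRound(s_7, k_0) = 0x582D5E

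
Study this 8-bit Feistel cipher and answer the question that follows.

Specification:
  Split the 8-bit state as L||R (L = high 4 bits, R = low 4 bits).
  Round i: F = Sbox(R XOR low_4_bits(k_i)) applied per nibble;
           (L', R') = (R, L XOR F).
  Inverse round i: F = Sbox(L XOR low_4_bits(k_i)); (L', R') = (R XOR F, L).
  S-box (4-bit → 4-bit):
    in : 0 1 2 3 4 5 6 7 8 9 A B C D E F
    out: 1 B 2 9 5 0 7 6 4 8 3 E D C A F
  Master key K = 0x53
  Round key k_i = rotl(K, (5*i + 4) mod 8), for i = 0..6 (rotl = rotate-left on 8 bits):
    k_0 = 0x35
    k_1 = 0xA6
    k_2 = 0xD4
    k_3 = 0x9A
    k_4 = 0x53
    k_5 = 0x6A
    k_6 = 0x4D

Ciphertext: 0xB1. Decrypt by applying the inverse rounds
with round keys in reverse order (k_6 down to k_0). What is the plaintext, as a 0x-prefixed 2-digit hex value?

0x24

s_0 = ciphertext = 0xB1
s_1 = InvRound(s_0, k_6) = 0x6B
s_2 = InvRound(s_1, k_5) = 0x66
s_3 = InvRound(s_2, k_4) = 0x66
s_4 = InvRound(s_3, k_3) = 0xB6
s_5 = InvRound(s_4, k_2) = 0x9B
s_6 = InvRound(s_5, k_1) = 0x49
s_7 = InvRound(s_6, k_0) = 0x24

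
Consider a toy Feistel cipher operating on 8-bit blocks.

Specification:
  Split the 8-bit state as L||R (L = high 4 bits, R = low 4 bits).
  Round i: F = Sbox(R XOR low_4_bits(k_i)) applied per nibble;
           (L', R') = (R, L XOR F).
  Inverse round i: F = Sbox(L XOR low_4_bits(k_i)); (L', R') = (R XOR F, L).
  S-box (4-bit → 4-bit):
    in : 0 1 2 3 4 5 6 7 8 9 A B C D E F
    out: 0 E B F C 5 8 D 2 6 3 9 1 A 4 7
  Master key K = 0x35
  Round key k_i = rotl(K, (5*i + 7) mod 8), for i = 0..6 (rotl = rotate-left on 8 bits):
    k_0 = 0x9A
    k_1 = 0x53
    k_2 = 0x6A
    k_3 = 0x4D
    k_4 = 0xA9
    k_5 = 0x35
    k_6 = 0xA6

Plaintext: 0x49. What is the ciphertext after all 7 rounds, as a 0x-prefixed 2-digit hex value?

s_0 = plaintext = 0x49
s_1 = Round(s_0, k_0) = 0x9B
s_2 = Round(s_1, k_1) = 0xBB
s_3 = Round(s_2, k_2) = 0xB5
s_4 = Round(s_3, k_3) = 0x59
s_5 = Round(s_4, k_4) = 0x95
s_6 = Round(s_5, k_5) = 0x59
s_7 = Round(s_6, k_6) = 0x92

0x92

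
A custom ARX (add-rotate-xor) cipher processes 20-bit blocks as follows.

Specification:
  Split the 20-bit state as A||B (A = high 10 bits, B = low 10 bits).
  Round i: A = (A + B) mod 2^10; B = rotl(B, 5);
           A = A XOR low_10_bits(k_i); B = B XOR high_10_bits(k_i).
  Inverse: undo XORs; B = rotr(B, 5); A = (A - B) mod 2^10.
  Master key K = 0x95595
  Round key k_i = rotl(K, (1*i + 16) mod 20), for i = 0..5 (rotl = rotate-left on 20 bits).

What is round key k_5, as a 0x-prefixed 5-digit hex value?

0x2AB2B

K = 0x95595
k_0 = rotl(K, (1*0+16) mod 20) = rotl(K, 16) = 0x59559
k_1 = rotl(K, (1*1+16) mod 20) = rotl(K, 17) = 0xB2AB2
k_2 = rotl(K, (1*2+16) mod 20) = rotl(K, 18) = 0x65565
k_3 = rotl(K, (1*3+16) mod 20) = rotl(K, 19) = 0xCAACA
k_4 = rotl(K, (1*4+16) mod 20) = rotl(K, 0) = 0x95595
k_5 = rotl(K, (1*5+16) mod 20) = rotl(K, 1) = 0x2AB2B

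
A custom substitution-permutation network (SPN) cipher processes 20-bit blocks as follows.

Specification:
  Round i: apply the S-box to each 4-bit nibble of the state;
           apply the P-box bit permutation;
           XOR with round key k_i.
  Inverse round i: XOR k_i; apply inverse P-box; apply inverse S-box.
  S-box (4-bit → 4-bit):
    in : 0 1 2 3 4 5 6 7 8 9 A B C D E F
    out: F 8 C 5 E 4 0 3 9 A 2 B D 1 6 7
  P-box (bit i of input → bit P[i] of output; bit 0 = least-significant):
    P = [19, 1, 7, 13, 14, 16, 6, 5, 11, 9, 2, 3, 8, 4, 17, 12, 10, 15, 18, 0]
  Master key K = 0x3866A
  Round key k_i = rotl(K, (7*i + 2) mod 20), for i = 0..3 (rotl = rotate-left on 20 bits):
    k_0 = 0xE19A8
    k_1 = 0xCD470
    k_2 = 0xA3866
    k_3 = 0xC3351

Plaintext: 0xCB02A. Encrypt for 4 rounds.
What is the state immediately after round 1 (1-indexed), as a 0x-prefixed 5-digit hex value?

0xA06D7

s_0 = plaintext = 0xCB02A
s_1 = Round(s_0, k_0) = 0xA06D7
s_2 = Round(s_1, k_1) = 0x60562
s_3 = Round(s_2, k_2) = 0x809F2
s_4 = Round(s_3, k_3) = 0xF4488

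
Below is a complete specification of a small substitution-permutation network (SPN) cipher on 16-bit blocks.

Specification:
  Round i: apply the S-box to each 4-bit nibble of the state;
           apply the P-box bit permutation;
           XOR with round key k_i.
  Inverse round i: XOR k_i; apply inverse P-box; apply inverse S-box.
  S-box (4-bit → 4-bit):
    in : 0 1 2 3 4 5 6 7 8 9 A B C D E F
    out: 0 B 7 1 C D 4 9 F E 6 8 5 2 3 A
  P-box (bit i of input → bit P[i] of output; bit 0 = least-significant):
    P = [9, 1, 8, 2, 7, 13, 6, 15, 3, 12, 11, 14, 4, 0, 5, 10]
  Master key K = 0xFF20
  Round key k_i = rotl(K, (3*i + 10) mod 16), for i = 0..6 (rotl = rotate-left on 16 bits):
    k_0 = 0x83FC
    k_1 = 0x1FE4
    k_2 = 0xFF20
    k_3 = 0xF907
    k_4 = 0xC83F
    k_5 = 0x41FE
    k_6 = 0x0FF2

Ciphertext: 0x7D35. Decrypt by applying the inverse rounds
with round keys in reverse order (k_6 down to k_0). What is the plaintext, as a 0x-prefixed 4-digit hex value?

s_0 = ciphertext = 0x7D35
s_1 = InvRound(s_0, k_6) = 0xDF21
s_2 = InvRound(s_1, k_5) = 0x1251
s_3 = InvRound(s_2, k_4) = 0x6841
s_4 = InvRound(s_3, k_3) = 0x0D49
s_5 = InvRound(s_4, k_2) = 0xA193
s_6 = InvRound(s_5, k_1) = 0x8A91
s_7 = InvRound(s_6, k_0) = 0xAC64

0xAC64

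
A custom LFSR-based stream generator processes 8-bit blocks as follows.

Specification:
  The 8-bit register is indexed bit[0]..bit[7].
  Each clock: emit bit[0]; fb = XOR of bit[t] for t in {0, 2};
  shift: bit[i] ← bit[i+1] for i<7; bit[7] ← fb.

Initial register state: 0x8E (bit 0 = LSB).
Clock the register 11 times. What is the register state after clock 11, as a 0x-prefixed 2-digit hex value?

reg_0 = 0x8E
clock 1: out=0, reg = 0xC7
clock 2: out=1, reg = 0x63
clock 3: out=1, reg = 0xB1
clock 4: out=1, reg = 0xD8
clock 5: out=0, reg = 0x6C
clock 6: out=0, reg = 0xB6
clock 7: out=0, reg = 0xDB
clock 8: out=1, reg = 0xED
clock 9: out=1, reg = 0x76
clock 10: out=0, reg = 0xBB
clock 11: out=1, reg = 0xDD

0xDD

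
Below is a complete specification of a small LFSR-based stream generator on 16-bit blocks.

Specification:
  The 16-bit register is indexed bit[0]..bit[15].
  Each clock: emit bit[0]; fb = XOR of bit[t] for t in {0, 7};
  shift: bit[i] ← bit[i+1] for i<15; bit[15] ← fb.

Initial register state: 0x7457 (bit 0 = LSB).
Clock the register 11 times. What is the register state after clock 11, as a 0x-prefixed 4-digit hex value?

reg_0 = 0x7457
clock 1: out=1, reg = 0xBA2B
clock 2: out=1, reg = 0xDD15
clock 3: out=1, reg = 0xEE8A
clock 4: out=0, reg = 0xF745
clock 5: out=1, reg = 0xFBA2
clock 6: out=0, reg = 0xFDD1
clock 7: out=1, reg = 0x7EE8
clock 8: out=0, reg = 0xBF74
clock 9: out=0, reg = 0x5FBA
clock 10: out=0, reg = 0xAFDD
clock 11: out=1, reg = 0x57EE

0x57EE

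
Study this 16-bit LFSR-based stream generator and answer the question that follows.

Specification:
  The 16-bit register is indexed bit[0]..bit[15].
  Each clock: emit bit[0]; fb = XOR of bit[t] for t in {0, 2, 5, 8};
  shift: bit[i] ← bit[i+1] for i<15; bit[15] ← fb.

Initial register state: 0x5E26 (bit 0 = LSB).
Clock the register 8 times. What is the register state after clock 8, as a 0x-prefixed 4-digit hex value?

0x005E

reg_0 = 0x5E26
clock 1: out=0, reg = 0x2F13
clock 2: out=1, reg = 0x1789
clock 3: out=1, reg = 0x0BC4
clock 4: out=0, reg = 0x05E2
clock 5: out=0, reg = 0x02F1
clock 6: out=1, reg = 0x0178
clock 7: out=0, reg = 0x00BC
clock 8: out=0, reg = 0x005E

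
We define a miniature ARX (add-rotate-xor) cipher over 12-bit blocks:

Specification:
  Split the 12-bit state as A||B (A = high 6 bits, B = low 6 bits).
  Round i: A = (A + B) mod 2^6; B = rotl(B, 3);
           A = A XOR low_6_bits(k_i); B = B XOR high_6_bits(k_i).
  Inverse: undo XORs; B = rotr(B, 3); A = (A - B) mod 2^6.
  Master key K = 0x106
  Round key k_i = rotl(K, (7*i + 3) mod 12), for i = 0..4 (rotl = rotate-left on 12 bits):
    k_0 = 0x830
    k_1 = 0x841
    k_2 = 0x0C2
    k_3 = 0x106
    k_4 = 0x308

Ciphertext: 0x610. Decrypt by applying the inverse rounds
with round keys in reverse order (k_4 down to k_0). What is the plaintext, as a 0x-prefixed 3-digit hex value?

s_0 = ciphertext = 0x610
s_1 = InvRound(s_0, k_4) = 0xB63
s_2 = InvRound(s_1, k_3) = 0xBFC
s_3 = InvRound(s_2, k_2) = 0xBBF
s_4 = InvRound(s_3, k_1) = 0xF33
s_5 = InvRound(s_4, k_0) = 0xC9A

0xC9A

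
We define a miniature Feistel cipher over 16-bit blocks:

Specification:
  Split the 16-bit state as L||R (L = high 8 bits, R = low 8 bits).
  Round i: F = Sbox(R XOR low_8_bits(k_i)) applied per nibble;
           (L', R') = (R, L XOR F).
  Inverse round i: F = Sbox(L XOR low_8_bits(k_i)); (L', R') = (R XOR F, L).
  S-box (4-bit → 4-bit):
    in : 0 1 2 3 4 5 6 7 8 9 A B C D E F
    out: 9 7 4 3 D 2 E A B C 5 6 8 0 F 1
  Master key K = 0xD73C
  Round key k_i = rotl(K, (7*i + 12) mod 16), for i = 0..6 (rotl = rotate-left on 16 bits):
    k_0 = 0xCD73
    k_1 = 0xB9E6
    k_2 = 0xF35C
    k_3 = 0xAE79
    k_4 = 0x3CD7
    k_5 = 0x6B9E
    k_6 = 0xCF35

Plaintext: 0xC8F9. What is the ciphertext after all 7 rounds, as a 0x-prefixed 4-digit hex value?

s_0 = plaintext = 0xC8F9
s_1 = Round(s_0, k_0) = 0xF97D
s_2 = Round(s_1, k_1) = 0x7D3F
s_3 = Round(s_2, k_2) = 0x3F9E
s_4 = Round(s_3, k_3) = 0x9EC5
s_5 = Round(s_4, k_4) = 0xC5EA
s_6 = Round(s_5, k_5) = 0xEA68
s_7 = Round(s_6, k_6) = 0x68CA

0x68CA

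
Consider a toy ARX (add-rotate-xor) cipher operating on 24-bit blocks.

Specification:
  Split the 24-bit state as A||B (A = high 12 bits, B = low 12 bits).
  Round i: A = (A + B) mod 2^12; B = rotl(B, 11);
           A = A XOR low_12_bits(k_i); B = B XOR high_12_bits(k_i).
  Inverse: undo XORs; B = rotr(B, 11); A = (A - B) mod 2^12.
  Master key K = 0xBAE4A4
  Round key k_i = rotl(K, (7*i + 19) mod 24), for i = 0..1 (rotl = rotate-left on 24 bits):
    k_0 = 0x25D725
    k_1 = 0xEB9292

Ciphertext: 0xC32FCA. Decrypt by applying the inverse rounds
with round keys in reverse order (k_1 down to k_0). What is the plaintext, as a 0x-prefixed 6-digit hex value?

0xB29176

s_0 = ciphertext = 0xC32FCA
s_1 = InvRound(s_0, k_1) = 0xBBA2E6
s_2 = InvRound(s_1, k_0) = 0xB29176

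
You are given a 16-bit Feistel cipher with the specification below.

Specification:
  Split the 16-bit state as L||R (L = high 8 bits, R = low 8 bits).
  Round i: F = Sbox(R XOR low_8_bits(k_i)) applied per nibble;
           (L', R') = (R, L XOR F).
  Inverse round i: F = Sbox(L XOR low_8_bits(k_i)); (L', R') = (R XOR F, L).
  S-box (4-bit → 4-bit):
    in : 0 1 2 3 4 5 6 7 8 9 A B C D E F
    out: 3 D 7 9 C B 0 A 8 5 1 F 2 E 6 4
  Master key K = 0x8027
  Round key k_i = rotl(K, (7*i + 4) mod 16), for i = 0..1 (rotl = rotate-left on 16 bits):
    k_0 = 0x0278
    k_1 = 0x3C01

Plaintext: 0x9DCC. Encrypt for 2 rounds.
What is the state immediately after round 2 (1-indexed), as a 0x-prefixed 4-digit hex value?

0x61CF

s_0 = plaintext = 0x9DCC
s_1 = Round(s_0, k_0) = 0xCC61
s_2 = Round(s_1, k_1) = 0x61CF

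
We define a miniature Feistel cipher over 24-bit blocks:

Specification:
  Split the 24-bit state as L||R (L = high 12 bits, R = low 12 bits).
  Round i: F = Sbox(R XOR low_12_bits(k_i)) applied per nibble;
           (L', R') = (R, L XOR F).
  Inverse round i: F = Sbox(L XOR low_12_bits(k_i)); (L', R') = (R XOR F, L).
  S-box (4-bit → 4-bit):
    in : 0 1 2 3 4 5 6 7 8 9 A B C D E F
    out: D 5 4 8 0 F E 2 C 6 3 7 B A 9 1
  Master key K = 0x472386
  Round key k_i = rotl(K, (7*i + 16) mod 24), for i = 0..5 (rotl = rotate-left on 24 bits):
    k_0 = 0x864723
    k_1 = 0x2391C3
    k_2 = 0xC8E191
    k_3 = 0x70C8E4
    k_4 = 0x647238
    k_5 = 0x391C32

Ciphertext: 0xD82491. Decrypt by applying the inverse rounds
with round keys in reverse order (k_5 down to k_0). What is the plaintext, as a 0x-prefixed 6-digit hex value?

0xF589A4

s_0 = ciphertext = 0xD82491
s_1 = InvRound(s_0, k_5) = 0x1ECD82
s_2 = InvRound(s_1, k_4) = 0x5221EC
s_3 = InvRound(s_2, k_3) = 0xB52522
s_4 = InvRound(s_3, k_2) = 0x69AB52
s_5 = InvRound(s_4, k_1) = 0x9A469A
s_6 = InvRound(s_5, k_0) = 0xF589A4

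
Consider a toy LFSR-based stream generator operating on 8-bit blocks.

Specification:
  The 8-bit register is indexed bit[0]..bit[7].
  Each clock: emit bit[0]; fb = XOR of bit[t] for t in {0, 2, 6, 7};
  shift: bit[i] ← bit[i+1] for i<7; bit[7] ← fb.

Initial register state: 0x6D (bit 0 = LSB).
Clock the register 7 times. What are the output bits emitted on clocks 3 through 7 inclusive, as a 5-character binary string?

11011

reg_0 = 0x6D
clock 1: out=1, reg = 0xB6
clock 2: out=0, reg = 0x5B
clock 3: out=1, reg = 0x2D
clock 4: out=1, reg = 0x16
clock 5: out=0, reg = 0x8B
clock 6: out=1, reg = 0x45
clock 7: out=1, reg = 0xA2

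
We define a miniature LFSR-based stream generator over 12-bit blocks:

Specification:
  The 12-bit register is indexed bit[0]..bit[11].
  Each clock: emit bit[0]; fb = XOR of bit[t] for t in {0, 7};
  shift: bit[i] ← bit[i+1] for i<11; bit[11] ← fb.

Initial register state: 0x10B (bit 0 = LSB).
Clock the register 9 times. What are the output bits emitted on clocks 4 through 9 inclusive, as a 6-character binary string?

100001

reg_0 = 0x10B
clock 1: out=1, reg = 0x885
clock 2: out=1, reg = 0x442
clock 3: out=0, reg = 0x221
clock 4: out=1, reg = 0x910
clock 5: out=0, reg = 0x488
clock 6: out=0, reg = 0xA44
clock 7: out=0, reg = 0x522
clock 8: out=0, reg = 0x291
clock 9: out=1, reg = 0x148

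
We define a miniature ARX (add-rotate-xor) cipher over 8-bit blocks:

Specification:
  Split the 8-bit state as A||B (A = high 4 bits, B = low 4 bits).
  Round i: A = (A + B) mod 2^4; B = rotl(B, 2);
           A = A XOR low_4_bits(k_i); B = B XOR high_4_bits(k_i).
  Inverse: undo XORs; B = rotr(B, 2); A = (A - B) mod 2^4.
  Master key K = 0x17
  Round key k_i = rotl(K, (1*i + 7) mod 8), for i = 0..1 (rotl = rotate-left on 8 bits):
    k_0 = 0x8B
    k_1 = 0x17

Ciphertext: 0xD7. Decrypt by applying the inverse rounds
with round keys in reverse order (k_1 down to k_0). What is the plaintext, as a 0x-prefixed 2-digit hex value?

s_0 = ciphertext = 0xD7
s_1 = InvRound(s_0, k_1) = 0x19
s_2 = InvRound(s_1, k_0) = 0x64

0x64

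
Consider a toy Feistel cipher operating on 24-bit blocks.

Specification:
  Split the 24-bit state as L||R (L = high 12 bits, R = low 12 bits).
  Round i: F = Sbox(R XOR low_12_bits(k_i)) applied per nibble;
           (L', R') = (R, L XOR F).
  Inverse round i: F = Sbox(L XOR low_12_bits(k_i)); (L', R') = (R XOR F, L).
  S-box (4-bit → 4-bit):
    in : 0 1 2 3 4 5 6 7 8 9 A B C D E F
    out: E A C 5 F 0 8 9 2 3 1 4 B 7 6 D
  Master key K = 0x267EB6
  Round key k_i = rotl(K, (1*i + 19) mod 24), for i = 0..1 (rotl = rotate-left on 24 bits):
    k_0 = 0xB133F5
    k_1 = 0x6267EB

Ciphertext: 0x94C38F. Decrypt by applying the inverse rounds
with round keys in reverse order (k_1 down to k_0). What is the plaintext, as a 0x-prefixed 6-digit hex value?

0x1C9596

s_0 = ciphertext = 0x94C38F
s_1 = InvRound(s_0, k_1) = 0x59694C
s_2 = InvRound(s_1, k_0) = 0x1C9596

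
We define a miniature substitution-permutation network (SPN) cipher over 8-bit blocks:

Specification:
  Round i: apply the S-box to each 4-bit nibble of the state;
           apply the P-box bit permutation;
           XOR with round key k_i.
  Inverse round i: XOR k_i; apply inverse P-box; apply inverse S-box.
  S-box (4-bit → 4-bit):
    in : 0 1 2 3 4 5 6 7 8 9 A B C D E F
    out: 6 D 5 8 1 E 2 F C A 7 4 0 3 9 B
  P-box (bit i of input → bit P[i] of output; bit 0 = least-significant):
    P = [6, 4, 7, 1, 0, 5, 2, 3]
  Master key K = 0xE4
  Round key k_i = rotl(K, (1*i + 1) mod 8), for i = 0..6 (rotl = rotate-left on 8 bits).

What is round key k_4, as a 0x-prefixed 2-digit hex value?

K = 0xE4
k_0 = rotl(K, (1*0+1) mod 8) = rotl(K, 1) = 0xC9
k_1 = rotl(K, (1*1+1) mod 8) = rotl(K, 2) = 0x93
k_2 = rotl(K, (1*2+1) mod 8) = rotl(K, 3) = 0x27
k_3 = rotl(K, (1*3+1) mod 8) = rotl(K, 4) = 0x4E
k_4 = rotl(K, (1*4+1) mod 8) = rotl(K, 5) = 0x9C

0x9C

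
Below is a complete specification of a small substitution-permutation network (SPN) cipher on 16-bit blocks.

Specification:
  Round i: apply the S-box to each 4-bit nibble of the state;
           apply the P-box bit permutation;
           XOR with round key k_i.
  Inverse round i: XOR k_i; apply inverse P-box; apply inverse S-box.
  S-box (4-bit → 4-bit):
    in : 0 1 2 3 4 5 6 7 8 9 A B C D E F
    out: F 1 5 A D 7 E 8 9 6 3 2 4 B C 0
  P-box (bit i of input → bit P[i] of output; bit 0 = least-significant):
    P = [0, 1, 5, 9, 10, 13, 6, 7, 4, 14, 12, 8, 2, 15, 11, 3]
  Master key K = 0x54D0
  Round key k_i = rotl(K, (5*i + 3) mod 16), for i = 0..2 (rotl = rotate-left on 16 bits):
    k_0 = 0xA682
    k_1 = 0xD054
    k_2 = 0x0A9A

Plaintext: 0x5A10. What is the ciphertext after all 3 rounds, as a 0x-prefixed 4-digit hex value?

0x7A52

s_0 = plaintext = 0x5A10
s_1 = Round(s_0, k_0) = 0x68B5
s_2 = Round(s_1, k_1) = 0x796F
s_3 = Round(s_2, k_2) = 0x7A52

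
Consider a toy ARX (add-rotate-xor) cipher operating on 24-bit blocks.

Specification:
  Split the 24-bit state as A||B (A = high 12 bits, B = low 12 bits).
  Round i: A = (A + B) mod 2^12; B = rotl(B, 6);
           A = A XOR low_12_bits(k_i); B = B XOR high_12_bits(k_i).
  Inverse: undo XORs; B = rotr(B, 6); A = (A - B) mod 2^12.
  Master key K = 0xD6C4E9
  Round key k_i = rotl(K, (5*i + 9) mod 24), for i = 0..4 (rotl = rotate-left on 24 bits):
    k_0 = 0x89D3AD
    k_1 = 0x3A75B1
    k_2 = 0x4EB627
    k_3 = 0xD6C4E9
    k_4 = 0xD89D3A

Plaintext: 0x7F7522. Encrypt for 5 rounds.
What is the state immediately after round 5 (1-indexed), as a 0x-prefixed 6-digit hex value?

0xE7BB90

s_0 = plaintext = 0x7F7522
s_1 = Round(s_0, k_0) = 0xEB4009
s_2 = Round(s_1, k_1) = 0xB0C1E7
s_3 = Round(s_2, k_2) = 0xAD4D2C
s_4 = Round(s_3, k_3) = 0xCE9658
s_5 = Round(s_4, k_4) = 0xE7BB90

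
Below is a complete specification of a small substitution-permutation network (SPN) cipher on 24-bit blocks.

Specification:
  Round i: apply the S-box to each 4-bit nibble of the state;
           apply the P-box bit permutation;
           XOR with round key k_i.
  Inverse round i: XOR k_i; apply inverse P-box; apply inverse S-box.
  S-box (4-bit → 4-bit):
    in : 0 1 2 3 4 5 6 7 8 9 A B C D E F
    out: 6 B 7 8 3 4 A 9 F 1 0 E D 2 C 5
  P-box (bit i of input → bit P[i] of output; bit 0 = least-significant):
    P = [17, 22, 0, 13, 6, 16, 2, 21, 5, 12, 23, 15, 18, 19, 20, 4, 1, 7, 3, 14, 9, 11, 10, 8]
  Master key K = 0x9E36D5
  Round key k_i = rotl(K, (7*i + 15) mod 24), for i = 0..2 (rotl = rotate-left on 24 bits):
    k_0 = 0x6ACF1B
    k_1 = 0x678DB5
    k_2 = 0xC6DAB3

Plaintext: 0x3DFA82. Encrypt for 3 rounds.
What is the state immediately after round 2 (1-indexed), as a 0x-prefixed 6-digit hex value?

s_0 = plaintext = 0x3DFA82
s_1 = Round(s_0, k_0) = 0x1DCEDE
s_2 = Round(s_1, k_1) = 0xF22624
s_3 = Round(s_2, k_2) = 0x994C7D

0xF22624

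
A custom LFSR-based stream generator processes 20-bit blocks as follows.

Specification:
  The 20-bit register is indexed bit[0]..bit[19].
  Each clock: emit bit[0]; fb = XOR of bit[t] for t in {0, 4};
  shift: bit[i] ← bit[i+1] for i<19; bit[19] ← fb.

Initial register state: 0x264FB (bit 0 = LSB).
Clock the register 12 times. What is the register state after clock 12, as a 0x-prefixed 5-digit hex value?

reg_0 = 0x264FB
clock 1: out=1, reg = 0x1327D
clock 2: out=1, reg = 0x0993E
clock 3: out=0, reg = 0x84C9F
clock 4: out=1, reg = 0x4264F
clock 5: out=1, reg = 0xA1327
clock 6: out=1, reg = 0xD0993
clock 7: out=1, reg = 0x684C9
clock 8: out=1, reg = 0xB4264
clock 9: out=0, reg = 0x5A132
clock 10: out=0, reg = 0xAD099
clock 11: out=1, reg = 0x5684C
clock 12: out=0, reg = 0x2B426

0x2B426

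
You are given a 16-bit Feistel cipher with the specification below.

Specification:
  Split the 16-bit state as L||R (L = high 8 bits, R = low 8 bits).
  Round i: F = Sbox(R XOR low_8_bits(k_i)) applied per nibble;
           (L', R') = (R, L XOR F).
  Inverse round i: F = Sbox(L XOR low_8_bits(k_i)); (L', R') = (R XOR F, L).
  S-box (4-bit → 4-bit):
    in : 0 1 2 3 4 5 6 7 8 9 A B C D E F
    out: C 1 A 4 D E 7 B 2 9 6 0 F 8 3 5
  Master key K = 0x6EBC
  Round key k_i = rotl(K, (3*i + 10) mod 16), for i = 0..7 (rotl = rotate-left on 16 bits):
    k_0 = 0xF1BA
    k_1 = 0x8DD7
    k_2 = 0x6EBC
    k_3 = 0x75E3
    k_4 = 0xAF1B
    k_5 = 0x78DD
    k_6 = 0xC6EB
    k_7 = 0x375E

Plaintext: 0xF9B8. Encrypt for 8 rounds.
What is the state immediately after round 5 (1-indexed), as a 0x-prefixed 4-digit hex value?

s_0 = plaintext = 0xF9B8
s_1 = Round(s_0, k_0) = 0xB833
s_2 = Round(s_1, k_1) = 0x3385
s_3 = Round(s_2, k_2) = 0x857A
s_4 = Round(s_3, k_3) = 0x7A1C
s_5 = Round(s_4, k_4) = 0x1CB1
s_6 = Round(s_5, k_5) = 0xB163
s_7 = Round(s_6, k_6) = 0x6393
s_8 = Round(s_7, k_7) = 0x939B

0x1CB1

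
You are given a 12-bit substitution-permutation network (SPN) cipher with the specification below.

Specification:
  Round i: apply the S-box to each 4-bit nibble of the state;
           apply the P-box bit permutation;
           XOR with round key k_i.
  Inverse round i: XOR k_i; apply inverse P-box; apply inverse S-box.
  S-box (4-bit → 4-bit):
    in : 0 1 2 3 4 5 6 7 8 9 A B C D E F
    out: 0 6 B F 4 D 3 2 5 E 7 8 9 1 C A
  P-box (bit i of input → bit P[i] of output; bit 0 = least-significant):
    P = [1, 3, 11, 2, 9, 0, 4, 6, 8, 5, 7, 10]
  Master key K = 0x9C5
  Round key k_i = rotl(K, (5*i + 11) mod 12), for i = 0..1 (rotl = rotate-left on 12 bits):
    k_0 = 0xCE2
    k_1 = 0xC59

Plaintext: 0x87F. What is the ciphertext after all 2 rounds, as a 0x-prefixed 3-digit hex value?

0xF54

s_0 = plaintext = 0x87F
s_1 = Round(s_0, k_0) = 0xD6F
s_2 = Round(s_1, k_1) = 0xF54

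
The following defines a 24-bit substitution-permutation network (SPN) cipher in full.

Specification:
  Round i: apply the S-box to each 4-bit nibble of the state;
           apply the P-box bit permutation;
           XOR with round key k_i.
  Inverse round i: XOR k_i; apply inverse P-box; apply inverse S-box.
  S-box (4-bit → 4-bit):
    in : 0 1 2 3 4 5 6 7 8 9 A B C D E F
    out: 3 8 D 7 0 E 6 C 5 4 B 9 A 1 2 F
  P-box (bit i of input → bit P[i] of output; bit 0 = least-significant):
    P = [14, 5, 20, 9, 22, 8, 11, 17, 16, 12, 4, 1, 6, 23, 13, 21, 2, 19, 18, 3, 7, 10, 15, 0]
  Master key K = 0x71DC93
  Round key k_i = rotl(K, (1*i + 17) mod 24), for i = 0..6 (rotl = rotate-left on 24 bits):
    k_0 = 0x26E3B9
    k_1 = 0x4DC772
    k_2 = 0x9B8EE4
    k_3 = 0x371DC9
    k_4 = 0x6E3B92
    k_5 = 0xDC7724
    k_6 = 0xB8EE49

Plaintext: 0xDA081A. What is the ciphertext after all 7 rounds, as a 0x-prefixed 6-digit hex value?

s_0 = plaintext = 0xDA081A
s_1 = Round(s_0, k_0) = 0xADA145
s_2 = Round(s_1, k_1) = 0xFDC195
s_3 = Round(s_2, k_2) = 0x2B0043
s_4 = Round(s_3, k_3) = 0xA6CD24
s_5 = Round(s_4, k_4) = 0x813713
s_6 = Round(s_5, k_5) = 0x4E97DE
s_7 = Round(s_6, k_6) = 0xF0CE7B

0xF0CE7B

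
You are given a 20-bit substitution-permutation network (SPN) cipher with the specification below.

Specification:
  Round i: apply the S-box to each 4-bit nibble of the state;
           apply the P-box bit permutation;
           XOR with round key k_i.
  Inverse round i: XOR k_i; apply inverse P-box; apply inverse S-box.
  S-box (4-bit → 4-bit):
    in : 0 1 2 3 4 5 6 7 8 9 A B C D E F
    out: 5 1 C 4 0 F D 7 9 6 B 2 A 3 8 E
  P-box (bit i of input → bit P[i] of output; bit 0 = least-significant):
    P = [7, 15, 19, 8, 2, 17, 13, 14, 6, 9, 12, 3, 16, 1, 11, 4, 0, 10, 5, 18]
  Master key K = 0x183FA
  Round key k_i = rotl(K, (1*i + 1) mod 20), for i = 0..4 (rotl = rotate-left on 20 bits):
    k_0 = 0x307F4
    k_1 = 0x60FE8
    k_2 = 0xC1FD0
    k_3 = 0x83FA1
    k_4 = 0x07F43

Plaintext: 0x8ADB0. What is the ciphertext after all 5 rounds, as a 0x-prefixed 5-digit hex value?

0xBA78E

s_0 = plaintext = 0x8ADB0
s_1 = Round(s_0, k_0) = 0xC0527
s_2 = Round(s_1, k_1) = 0xBF120
s_3 = Round(s_2, k_2) = 0x47302
s_4 = Round(s_3, k_3) = 0x106A7
s_5 = Round(s_4, k_4) = 0xBA78E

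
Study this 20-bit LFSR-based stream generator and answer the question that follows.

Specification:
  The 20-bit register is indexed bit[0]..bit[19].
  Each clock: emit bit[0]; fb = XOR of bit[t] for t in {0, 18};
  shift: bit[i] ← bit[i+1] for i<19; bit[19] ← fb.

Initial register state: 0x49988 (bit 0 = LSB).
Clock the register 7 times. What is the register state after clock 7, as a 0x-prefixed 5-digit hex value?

0xFA933

reg_0 = 0x49988
clock 1: out=0, reg = 0xA4CC4
clock 2: out=0, reg = 0x52662
clock 3: out=0, reg = 0xA9331
clock 4: out=1, reg = 0xD4998
clock 5: out=0, reg = 0xEA4CC
clock 6: out=0, reg = 0xF5266
clock 7: out=0, reg = 0xFA933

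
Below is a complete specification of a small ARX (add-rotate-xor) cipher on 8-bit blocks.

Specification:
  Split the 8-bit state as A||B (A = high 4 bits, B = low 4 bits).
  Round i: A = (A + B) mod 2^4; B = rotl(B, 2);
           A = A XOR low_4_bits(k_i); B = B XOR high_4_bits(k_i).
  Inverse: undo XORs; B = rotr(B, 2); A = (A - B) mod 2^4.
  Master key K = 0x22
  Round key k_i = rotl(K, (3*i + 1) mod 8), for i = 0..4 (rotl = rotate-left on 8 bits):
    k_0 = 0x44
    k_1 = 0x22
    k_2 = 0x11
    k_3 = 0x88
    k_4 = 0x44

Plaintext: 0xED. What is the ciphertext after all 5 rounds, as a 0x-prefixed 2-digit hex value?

s_0 = plaintext = 0xED
s_1 = Round(s_0, k_0) = 0xF3
s_2 = Round(s_1, k_1) = 0x0E
s_3 = Round(s_2, k_2) = 0xFA
s_4 = Round(s_3, k_3) = 0x12
s_5 = Round(s_4, k_4) = 0x7C

0x7C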